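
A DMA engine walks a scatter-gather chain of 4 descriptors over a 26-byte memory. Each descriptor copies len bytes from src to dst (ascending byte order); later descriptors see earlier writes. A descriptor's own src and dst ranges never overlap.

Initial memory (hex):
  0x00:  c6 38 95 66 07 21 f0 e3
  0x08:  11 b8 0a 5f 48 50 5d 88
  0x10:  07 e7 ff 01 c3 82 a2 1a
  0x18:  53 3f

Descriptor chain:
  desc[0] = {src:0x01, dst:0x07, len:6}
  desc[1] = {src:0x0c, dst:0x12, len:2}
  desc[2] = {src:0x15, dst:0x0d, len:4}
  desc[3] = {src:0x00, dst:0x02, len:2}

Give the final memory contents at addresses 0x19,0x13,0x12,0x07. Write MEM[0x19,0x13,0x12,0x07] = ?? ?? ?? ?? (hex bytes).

[0] 0x01->0x07 len=6 : 38 95 66 07 21 f0
[1] 0x0c->0x12 len=2 : f0 50
[2] 0x15->0x0d len=4 : 82 a2 1a 53
[3] 0x00->0x02 len=2 : c6 38
query mem[0x19]=0x3f, mem[0x13]=0x50, mem[0x12]=0xf0, mem[0x07]=0x38

MEM[0x19,0x13,0x12,0x07] = 3f 50 f0 38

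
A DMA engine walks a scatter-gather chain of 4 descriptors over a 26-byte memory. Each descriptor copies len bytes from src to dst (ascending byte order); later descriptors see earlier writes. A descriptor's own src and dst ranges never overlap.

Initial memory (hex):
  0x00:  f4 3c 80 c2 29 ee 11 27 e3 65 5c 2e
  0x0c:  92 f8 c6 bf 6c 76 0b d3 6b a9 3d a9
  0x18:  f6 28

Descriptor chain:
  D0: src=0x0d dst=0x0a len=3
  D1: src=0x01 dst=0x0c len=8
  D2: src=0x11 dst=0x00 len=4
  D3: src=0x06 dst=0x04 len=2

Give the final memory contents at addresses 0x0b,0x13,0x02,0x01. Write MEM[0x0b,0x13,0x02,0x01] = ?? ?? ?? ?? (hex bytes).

  after D0: wrote 3B at 0x0a = f8c6bf
  after D1: wrote 8B at 0x0c = 3c80c229ee1127e3
  after D2: wrote 4B at 0x00 = 1127e36b
  after D3: wrote 2B at 0x04 = 1127
query mem[0x0b]=0xc6, mem[0x13]=0xe3, mem[0x02]=0xe3, mem[0x01]=0x27

MEM[0x0b,0x13,0x02,0x01] = c6 e3 e3 27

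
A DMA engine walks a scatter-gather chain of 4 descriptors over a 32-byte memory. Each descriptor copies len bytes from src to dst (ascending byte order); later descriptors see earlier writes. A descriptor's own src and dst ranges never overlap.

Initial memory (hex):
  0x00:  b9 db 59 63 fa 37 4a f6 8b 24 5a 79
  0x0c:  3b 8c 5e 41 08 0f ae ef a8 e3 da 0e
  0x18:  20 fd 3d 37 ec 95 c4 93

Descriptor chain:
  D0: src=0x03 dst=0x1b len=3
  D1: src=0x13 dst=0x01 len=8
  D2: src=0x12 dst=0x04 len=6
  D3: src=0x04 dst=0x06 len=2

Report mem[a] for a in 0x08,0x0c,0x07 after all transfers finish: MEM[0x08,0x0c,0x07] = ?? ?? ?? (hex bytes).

MEM[0x08,0x0c,0x07] = da 3b ef

[0] 0x03->0x1b len=3 : 63 fa 37
[1] 0x13->0x01 len=8 : ef a8 e3 da 0e 20 fd 3d
[2] 0x12->0x04 len=6 : ae ef a8 e3 da 0e
[3] 0x04->0x06 len=2 : ae ef
query mem[0x08]=0xda, mem[0x0c]=0x3b, mem[0x07]=0xef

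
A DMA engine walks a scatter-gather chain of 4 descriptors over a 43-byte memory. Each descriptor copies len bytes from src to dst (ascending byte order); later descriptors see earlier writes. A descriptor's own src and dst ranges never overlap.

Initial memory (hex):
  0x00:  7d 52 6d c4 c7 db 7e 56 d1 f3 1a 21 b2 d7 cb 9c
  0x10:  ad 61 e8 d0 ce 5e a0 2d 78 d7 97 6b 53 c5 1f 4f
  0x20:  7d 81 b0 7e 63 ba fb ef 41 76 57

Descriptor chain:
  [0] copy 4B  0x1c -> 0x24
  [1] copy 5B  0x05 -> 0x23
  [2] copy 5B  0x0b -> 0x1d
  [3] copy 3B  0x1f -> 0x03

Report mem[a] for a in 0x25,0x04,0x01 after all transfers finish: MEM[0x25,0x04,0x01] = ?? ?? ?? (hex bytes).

  after D0: wrote 4B at 0x24 = 53c51f4f
  after D1: wrote 5B at 0x23 = db7e56d1f3
  after D2: wrote 5B at 0x1d = 21b2d7cb9c
  after D3: wrote 3B at 0x03 = d7cb9c
query mem[0x25]=0x56, mem[0x04]=0xcb, mem[0x01]=0x52

MEM[0x25,0x04,0x01] = 56 cb 52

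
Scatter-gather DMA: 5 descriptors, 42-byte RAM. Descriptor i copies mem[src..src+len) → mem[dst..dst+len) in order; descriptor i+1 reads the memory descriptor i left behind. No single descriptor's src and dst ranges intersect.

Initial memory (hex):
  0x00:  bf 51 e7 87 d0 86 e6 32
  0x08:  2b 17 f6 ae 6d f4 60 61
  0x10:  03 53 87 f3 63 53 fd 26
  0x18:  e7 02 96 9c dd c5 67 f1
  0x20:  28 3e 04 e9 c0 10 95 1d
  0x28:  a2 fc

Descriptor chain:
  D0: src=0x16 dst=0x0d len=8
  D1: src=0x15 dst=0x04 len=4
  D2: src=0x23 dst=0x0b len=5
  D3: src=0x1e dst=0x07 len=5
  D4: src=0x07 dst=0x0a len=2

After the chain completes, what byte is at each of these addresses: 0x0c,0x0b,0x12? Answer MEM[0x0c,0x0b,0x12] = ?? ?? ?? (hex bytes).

D0: mem[0x0d..0x14] <- [fd 26 e7 02 96 9c dd c5]
D1: mem[0x04..0x07] <- [53 fd 26 e7]
D2: mem[0x0b..0x0f] <- [e9 c0 10 95 1d]
D3: mem[0x07..0x0b] <- [67 f1 28 3e 04]
D4: mem[0x0a..0x0b] <- [67 f1]
query mem[0x0c]=0xc0, mem[0x0b]=0xf1, mem[0x12]=0x9c

MEM[0x0c,0x0b,0x12] = c0 f1 9c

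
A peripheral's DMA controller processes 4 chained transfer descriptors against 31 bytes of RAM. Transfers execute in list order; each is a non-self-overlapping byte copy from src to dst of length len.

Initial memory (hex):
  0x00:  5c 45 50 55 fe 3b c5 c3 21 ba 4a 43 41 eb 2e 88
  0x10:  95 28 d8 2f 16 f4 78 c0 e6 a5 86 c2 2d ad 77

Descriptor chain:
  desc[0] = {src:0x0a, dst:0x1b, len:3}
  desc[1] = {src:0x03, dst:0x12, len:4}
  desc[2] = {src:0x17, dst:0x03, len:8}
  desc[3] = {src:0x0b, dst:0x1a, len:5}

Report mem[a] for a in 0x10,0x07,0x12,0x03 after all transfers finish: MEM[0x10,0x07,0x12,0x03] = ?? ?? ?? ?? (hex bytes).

MEM[0x10,0x07,0x12,0x03] = 95 4a 55 c0

[0] 0x0a->0x1b len=3 : 4a 43 41
[1] 0x03->0x12 len=4 : 55 fe 3b c5
[2] 0x17->0x03 len=8 : c0 e6 a5 86 4a 43 41 77
[3] 0x0b->0x1a len=5 : 43 41 eb 2e 88
query mem[0x10]=0x95, mem[0x07]=0x4a, mem[0x12]=0x55, mem[0x03]=0xc0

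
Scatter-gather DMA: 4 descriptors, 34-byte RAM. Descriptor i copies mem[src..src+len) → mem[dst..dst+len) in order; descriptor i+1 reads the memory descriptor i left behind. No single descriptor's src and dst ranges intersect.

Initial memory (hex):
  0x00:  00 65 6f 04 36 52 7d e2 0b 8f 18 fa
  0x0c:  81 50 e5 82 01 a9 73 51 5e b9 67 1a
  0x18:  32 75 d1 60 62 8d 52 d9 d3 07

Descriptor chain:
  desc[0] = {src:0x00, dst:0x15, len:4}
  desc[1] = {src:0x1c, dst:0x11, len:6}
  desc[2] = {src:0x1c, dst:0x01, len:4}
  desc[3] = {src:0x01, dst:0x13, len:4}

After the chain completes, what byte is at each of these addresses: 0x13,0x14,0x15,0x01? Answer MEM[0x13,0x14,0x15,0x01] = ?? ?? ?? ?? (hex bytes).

MEM[0x13,0x14,0x15,0x01] = 62 8d 52 62

#0 dst[0x15+4] := {0x00,0x65,0x6f,0x04}
#1 dst[0x11+6] := {0x62,0x8d,0x52,0xd9,0xd3,0x07}
#2 dst[0x01+4] := {0x62,0x8d,0x52,0xd9}
#3 dst[0x13+4] := {0x62,0x8d,0x52,0xd9}
query mem[0x13]=0x62, mem[0x14]=0x8d, mem[0x15]=0x52, mem[0x01]=0x62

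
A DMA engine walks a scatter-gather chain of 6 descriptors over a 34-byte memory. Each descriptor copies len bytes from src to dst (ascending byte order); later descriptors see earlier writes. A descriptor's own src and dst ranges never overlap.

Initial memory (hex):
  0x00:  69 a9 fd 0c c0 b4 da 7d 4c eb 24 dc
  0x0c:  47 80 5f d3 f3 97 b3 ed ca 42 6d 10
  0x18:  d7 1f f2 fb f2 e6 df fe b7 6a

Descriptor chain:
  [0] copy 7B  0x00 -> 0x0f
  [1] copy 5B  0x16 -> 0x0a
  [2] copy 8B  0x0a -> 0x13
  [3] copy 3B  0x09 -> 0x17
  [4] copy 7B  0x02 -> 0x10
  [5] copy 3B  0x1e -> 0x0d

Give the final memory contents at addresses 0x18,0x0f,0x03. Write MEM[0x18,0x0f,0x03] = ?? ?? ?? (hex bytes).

MEM[0x18,0x0f,0x03] = 6d b7 0c

#0 dst[0x0f+7] := {0x69,0xa9,0xfd,0x0c,0xc0,0xb4,0xda}
#1 dst[0x0a+5] := {0x6d,0x10,0xd7,0x1f,0xf2}
#2 dst[0x13+8] := {0x6d,0x10,0xd7,0x1f,0xf2,0x69,0xa9,0xfd}
#3 dst[0x17+3] := {0xeb,0x6d,0x10}
#4 dst[0x10+7] := {0xfd,0x0c,0xc0,0xb4,0xda,0x7d,0x4c}
#5 dst[0x0d+3] := {0xdf,0xfe,0xb7}
query mem[0x18]=0x6d, mem[0x0f]=0xb7, mem[0x03]=0x0c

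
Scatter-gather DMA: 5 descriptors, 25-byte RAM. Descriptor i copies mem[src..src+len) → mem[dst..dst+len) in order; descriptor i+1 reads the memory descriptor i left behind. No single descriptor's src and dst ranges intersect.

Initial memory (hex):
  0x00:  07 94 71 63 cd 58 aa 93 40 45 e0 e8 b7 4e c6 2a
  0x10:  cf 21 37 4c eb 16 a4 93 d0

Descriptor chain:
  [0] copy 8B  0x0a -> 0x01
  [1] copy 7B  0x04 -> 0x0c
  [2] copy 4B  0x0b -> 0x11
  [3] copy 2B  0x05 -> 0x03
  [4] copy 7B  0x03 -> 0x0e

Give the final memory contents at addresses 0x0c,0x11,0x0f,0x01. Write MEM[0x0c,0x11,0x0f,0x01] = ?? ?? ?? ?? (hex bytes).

MEM[0x0c,0x11,0x0f,0x01] = 4e 2a 2a e0

D0: mem[0x01..0x08] <- [e0 e8 b7 4e c6 2a cf 21]
D1: mem[0x0c..0x12] <- [4e c6 2a cf 21 45 e0]
D2: mem[0x11..0x14] <- [e8 4e c6 2a]
D3: mem[0x03..0x04] <- [c6 2a]
D4: mem[0x0e..0x14] <- [c6 2a c6 2a cf 21 45]
query mem[0x0c]=0x4e, mem[0x11]=0x2a, mem[0x0f]=0x2a, mem[0x01]=0xe0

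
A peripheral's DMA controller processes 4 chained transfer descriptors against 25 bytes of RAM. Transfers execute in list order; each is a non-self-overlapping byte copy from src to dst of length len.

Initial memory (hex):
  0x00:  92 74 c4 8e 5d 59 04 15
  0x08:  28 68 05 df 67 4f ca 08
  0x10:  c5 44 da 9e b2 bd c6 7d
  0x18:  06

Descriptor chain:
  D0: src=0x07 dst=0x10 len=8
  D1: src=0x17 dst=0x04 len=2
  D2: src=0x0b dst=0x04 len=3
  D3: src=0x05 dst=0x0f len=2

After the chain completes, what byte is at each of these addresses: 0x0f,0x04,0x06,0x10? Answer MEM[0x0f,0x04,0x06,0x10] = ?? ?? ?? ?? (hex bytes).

MEM[0x0f,0x04,0x06,0x10] = 67 df 4f 4f

#0 dst[0x10+8] := {0x15,0x28,0x68,0x05,0xdf,0x67,0x4f,0xca}
#1 dst[0x04+2] := {0xca,0x06}
#2 dst[0x04+3] := {0xdf,0x67,0x4f}
#3 dst[0x0f+2] := {0x67,0x4f}
query mem[0x0f]=0x67, mem[0x04]=0xdf, mem[0x06]=0x4f, mem[0x10]=0x4f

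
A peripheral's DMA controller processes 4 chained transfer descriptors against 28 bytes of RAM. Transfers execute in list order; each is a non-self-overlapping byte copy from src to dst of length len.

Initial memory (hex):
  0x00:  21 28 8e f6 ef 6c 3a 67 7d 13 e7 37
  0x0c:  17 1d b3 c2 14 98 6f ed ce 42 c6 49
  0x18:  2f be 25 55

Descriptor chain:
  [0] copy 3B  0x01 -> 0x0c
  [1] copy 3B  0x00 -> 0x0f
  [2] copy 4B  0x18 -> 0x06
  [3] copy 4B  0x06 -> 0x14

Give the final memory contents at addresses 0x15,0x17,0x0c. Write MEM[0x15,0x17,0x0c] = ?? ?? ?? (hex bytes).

[0] 0x01->0x0c len=3 : 28 8e f6
[1] 0x00->0x0f len=3 : 21 28 8e
[2] 0x18->0x06 len=4 : 2f be 25 55
[3] 0x06->0x14 len=4 : 2f be 25 55
query mem[0x15]=0xbe, mem[0x17]=0x55, mem[0x0c]=0x28

MEM[0x15,0x17,0x0c] = be 55 28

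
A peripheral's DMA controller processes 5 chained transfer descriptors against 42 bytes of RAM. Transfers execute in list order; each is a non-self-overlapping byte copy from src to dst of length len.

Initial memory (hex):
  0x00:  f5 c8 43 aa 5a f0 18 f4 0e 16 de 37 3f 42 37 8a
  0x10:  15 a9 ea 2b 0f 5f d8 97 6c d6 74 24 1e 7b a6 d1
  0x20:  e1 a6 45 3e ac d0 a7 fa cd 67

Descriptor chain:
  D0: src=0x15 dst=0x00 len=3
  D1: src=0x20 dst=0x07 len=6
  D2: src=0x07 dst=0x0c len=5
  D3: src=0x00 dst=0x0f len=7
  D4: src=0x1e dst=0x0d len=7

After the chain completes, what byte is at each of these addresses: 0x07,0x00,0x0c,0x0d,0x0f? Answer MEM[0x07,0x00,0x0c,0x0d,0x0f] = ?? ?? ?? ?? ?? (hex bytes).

MEM[0x07,0x00,0x0c,0x0d,0x0f] = e1 5f e1 a6 e1

D0: mem[0x00..0x02] <- [5f d8 97]
D1: mem[0x07..0x0c] <- [e1 a6 45 3e ac d0]
D2: mem[0x0c..0x10] <- [e1 a6 45 3e ac]
D3: mem[0x0f..0x15] <- [5f d8 97 aa 5a f0 18]
D4: mem[0x0d..0x13] <- [a6 d1 e1 a6 45 3e ac]
query mem[0x07]=0xe1, mem[0x00]=0x5f, mem[0x0c]=0xe1, mem[0x0d]=0xa6, mem[0x0f]=0xe1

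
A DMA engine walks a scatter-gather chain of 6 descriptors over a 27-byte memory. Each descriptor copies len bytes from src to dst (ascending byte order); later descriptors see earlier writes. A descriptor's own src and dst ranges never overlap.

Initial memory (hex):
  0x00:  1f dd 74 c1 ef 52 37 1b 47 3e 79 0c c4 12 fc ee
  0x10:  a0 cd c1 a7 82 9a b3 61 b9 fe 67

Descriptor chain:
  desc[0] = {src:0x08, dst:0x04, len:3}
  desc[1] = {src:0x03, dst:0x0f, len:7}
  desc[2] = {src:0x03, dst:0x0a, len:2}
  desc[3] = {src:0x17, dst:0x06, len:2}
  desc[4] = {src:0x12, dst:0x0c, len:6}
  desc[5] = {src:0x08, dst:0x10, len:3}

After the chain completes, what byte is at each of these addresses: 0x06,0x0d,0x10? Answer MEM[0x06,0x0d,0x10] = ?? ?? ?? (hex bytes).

#0 dst[0x04+3] := {0x47,0x3e,0x79}
#1 dst[0x0f+7] := {0xc1,0x47,0x3e,0x79,0x1b,0x47,0x3e}
#2 dst[0x0a+2] := {0xc1,0x47}
#3 dst[0x06+2] := {0x61,0xb9}
#4 dst[0x0c+6] := {0x79,0x1b,0x47,0x3e,0xb3,0x61}
#5 dst[0x10+3] := {0x47,0x3e,0xc1}
query mem[0x06]=0x61, mem[0x0d]=0x1b, mem[0x10]=0x47

MEM[0x06,0x0d,0x10] = 61 1b 47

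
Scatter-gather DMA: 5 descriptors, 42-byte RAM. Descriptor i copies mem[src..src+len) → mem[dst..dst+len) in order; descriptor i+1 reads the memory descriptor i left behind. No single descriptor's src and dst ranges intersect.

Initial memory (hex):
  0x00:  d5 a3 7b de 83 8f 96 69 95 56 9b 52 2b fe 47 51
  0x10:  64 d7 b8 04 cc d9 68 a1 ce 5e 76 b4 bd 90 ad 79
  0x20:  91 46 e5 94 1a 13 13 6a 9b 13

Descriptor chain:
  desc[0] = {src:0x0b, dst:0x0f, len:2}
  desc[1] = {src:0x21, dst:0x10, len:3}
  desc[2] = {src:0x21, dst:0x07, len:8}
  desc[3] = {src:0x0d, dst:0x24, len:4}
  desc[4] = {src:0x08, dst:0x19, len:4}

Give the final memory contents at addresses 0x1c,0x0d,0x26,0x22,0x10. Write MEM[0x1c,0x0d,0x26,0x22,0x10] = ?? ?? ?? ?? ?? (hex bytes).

  after D0: wrote 2B at 0x0f = 522b
  after D1: wrote 3B at 0x10 = 46e594
  after D2: wrote 8B at 0x07 = 46e5941a13136a9b
  after D3: wrote 4B at 0x24 = 6a9b5246
  after D4: wrote 4B at 0x19 = e5941a13
query mem[0x1c]=0x13, mem[0x0d]=0x6a, mem[0x26]=0x52, mem[0x22]=0xe5, mem[0x10]=0x46

MEM[0x1c,0x0d,0x26,0x22,0x10] = 13 6a 52 e5 46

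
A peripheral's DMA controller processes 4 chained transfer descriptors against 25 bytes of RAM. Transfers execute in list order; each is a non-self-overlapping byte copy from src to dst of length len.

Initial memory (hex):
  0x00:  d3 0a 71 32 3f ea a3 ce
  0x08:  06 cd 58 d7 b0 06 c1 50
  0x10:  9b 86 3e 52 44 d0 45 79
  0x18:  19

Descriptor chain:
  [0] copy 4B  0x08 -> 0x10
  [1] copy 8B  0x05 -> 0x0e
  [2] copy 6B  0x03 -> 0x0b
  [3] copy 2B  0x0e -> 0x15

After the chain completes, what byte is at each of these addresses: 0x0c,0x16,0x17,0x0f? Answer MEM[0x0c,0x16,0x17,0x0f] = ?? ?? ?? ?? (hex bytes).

#0 dst[0x10+4] := {0x06,0xcd,0x58,0xd7}
#1 dst[0x0e+8] := {0xea,0xa3,0xce,0x06,0xcd,0x58,0xd7,0xb0}
#2 dst[0x0b+6] := {0x32,0x3f,0xea,0xa3,0xce,0x06}
#3 dst[0x15+2] := {0xa3,0xce}
query mem[0x0c]=0x3f, mem[0x16]=0xce, mem[0x17]=0x79, mem[0x0f]=0xce

MEM[0x0c,0x16,0x17,0x0f] = 3f ce 79 ce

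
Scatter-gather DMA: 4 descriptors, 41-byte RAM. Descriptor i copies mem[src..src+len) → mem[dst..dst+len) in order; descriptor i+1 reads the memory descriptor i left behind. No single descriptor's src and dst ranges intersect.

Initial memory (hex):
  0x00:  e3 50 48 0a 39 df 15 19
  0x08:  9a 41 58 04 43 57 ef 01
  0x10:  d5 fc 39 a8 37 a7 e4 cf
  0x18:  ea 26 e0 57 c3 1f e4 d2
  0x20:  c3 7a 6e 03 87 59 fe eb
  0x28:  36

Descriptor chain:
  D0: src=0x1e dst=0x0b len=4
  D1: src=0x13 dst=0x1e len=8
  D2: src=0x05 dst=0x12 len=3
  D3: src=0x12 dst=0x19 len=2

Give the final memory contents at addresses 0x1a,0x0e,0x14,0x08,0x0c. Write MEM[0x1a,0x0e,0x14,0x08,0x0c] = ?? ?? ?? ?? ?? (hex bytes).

MEM[0x1a,0x0e,0x14,0x08,0x0c] = 15 7a 19 9a d2

[0] 0x1e->0x0b len=4 : e4 d2 c3 7a
[1] 0x13->0x1e len=8 : a8 37 a7 e4 cf ea 26 e0
[2] 0x05->0x12 len=3 : df 15 19
[3] 0x12->0x19 len=2 : df 15
query mem[0x1a]=0x15, mem[0x0e]=0x7a, mem[0x14]=0x19, mem[0x08]=0x9a, mem[0x0c]=0xd2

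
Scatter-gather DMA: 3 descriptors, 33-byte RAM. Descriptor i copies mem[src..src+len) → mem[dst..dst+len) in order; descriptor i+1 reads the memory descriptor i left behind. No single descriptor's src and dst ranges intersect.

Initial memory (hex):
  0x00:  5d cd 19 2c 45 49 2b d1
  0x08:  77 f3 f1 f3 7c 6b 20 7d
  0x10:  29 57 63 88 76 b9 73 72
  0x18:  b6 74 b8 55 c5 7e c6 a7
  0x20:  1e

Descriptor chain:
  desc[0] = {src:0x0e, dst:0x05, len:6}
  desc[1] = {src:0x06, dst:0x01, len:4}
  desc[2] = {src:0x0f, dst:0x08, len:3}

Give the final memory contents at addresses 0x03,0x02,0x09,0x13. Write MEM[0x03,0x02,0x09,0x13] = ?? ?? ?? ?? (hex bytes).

MEM[0x03,0x02,0x09,0x13] = 57 29 29 88

#0 dst[0x05+6] := {0x20,0x7d,0x29,0x57,0x63,0x88}
#1 dst[0x01+4] := {0x7d,0x29,0x57,0x63}
#2 dst[0x08+3] := {0x7d,0x29,0x57}
query mem[0x03]=0x57, mem[0x02]=0x29, mem[0x09]=0x29, mem[0x13]=0x88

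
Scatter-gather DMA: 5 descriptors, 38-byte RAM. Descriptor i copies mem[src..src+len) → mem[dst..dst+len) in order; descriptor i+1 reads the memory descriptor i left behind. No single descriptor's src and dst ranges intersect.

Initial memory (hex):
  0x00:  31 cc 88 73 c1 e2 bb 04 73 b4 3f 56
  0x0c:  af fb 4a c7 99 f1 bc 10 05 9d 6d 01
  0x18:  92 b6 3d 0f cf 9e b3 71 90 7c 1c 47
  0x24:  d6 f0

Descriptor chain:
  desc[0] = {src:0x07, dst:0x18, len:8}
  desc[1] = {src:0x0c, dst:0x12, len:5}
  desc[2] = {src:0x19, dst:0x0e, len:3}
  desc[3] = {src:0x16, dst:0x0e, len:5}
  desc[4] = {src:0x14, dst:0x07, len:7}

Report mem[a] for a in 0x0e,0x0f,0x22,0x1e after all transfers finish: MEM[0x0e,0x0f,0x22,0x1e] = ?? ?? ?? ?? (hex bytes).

#0 dst[0x18+8] := {0x04,0x73,0xb4,0x3f,0x56,0xaf,0xfb,0x4a}
#1 dst[0x12+5] := {0xaf,0xfb,0x4a,0xc7,0x99}
#2 dst[0x0e+3] := {0x73,0xb4,0x3f}
#3 dst[0x0e+5] := {0x99,0x01,0x04,0x73,0xb4}
#4 dst[0x07+7] := {0x4a,0xc7,0x99,0x01,0x04,0x73,0xb4}
query mem[0x0e]=0x99, mem[0x0f]=0x01, mem[0x22]=0x1c, mem[0x1e]=0xfb

MEM[0x0e,0x0f,0x22,0x1e] = 99 01 1c fb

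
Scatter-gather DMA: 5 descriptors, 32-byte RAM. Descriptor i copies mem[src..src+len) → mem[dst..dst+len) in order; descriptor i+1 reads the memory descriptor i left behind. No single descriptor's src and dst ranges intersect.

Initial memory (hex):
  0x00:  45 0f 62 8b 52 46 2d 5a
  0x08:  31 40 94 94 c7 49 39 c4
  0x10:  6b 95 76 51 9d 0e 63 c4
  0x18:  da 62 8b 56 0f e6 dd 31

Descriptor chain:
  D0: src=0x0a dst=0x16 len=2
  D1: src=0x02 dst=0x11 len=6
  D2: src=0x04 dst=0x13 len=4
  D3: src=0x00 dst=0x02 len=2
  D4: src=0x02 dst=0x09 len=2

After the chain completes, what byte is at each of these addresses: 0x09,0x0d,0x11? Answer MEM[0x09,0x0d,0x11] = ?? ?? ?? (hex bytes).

#0 dst[0x16+2] := {0x94,0x94}
#1 dst[0x11+6] := {0x62,0x8b,0x52,0x46,0x2d,0x5a}
#2 dst[0x13+4] := {0x52,0x46,0x2d,0x5a}
#3 dst[0x02+2] := {0x45,0x0f}
#4 dst[0x09+2] := {0x45,0x0f}
query mem[0x09]=0x45, mem[0x0d]=0x49, mem[0x11]=0x62

MEM[0x09,0x0d,0x11] = 45 49 62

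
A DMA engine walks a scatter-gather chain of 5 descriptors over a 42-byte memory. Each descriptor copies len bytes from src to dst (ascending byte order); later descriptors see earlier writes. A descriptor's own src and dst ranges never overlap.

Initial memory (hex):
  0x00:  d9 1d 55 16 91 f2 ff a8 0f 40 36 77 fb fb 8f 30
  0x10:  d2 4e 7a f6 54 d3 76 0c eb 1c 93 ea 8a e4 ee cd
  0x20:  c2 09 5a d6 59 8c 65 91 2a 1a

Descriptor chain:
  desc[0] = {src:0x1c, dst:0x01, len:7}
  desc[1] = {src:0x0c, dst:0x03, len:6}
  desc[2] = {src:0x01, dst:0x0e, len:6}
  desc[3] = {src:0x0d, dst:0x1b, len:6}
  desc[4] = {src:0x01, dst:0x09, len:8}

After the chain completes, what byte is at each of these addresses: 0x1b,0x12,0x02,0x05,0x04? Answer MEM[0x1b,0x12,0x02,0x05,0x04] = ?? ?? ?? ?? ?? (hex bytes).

#0 dst[0x01+7] := {0x8a,0xe4,0xee,0xcd,0xc2,0x09,0x5a}
#1 dst[0x03+6] := {0xfb,0xfb,0x8f,0x30,0xd2,0x4e}
#2 dst[0x0e+6] := {0x8a,0xe4,0xfb,0xfb,0x8f,0x30}
#3 dst[0x1b+6] := {0xfb,0x8a,0xe4,0xfb,0xfb,0x8f}
#4 dst[0x09+8] := {0x8a,0xe4,0xfb,0xfb,0x8f,0x30,0xd2,0x4e}
query mem[0x1b]=0xfb, mem[0x12]=0x8f, mem[0x02]=0xe4, mem[0x05]=0x8f, mem[0x04]=0xfb

MEM[0x1b,0x12,0x02,0x05,0x04] = fb 8f e4 8f fb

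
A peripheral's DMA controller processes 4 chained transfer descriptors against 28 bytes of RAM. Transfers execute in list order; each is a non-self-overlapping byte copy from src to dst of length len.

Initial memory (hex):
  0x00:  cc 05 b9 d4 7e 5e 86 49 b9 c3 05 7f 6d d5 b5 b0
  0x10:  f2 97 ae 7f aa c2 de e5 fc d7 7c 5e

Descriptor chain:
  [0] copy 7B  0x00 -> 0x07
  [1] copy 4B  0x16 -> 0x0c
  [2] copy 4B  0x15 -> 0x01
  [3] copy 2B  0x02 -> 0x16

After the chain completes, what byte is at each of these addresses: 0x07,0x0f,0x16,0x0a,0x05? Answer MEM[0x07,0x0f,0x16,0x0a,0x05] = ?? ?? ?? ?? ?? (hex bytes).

MEM[0x07,0x0f,0x16,0x0a,0x05] = cc d7 de d4 5e

#0 dst[0x07+7] := {0xcc,0x05,0xb9,0xd4,0x7e,0x5e,0x86}
#1 dst[0x0c+4] := {0xde,0xe5,0xfc,0xd7}
#2 dst[0x01+4] := {0xc2,0xde,0xe5,0xfc}
#3 dst[0x16+2] := {0xde,0xe5}
query mem[0x07]=0xcc, mem[0x0f]=0xd7, mem[0x16]=0xde, mem[0x0a]=0xd4, mem[0x05]=0x5e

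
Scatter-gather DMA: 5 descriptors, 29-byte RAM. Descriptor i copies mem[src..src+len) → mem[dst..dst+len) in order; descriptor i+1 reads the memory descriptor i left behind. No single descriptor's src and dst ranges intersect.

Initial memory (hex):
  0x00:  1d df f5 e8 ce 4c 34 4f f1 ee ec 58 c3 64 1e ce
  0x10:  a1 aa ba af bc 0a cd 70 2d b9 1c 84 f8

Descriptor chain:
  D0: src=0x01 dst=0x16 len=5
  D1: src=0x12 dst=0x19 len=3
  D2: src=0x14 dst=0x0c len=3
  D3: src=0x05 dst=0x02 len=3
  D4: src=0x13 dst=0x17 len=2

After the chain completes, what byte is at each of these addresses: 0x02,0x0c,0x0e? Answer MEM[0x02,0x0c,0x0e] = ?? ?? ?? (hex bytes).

D0: mem[0x16..0x1a] <- [df f5 e8 ce 4c]
D1: mem[0x19..0x1b] <- [ba af bc]
D2: mem[0x0c..0x0e] <- [bc 0a df]
D3: mem[0x02..0x04] <- [4c 34 4f]
D4: mem[0x17..0x18] <- [af bc]
query mem[0x02]=0x4c, mem[0x0c]=0xbc, mem[0x0e]=0xdf

MEM[0x02,0x0c,0x0e] = 4c bc df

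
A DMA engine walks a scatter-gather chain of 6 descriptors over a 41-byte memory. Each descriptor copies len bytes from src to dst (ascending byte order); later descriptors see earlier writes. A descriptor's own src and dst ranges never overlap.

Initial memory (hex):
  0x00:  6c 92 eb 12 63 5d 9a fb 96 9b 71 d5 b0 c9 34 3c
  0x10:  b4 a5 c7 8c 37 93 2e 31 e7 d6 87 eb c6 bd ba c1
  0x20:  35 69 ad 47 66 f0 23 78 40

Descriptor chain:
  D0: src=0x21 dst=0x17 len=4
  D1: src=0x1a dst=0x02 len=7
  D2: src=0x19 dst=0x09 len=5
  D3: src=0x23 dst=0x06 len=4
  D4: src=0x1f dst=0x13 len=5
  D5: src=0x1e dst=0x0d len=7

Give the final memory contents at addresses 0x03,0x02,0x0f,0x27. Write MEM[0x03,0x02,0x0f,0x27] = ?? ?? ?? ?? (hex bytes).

#0 dst[0x17+4] := {0x69,0xad,0x47,0x66}
#1 dst[0x02+7] := {0x66,0xeb,0xc6,0xbd,0xba,0xc1,0x35}
#2 dst[0x09+5] := {0x47,0x66,0xeb,0xc6,0xbd}
#3 dst[0x06+4] := {0x47,0x66,0xf0,0x23}
#4 dst[0x13+5] := {0xc1,0x35,0x69,0xad,0x47}
#5 dst[0x0d+7] := {0xba,0xc1,0x35,0x69,0xad,0x47,0x66}
query mem[0x03]=0xeb, mem[0x02]=0x66, mem[0x0f]=0x35, mem[0x27]=0x78

MEM[0x03,0x02,0x0f,0x27] = eb 66 35 78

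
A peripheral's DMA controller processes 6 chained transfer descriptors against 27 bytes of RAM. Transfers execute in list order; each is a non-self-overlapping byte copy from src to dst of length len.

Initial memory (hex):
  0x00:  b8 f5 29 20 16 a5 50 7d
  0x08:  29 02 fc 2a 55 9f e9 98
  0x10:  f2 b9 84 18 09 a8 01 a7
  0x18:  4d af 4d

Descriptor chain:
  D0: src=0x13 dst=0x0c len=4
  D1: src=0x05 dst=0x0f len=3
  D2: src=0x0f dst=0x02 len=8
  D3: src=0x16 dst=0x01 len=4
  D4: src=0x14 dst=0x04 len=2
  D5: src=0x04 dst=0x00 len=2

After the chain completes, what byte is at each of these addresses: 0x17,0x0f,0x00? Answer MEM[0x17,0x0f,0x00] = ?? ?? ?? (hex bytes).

D0: mem[0x0c..0x0f] <- [18 09 a8 01]
D1: mem[0x0f..0x11] <- [a5 50 7d]
D2: mem[0x02..0x09] <- [a5 50 7d 84 18 09 a8 01]
D3: mem[0x01..0x04] <- [01 a7 4d af]
D4: mem[0x04..0x05] <- [09 a8]
D5: mem[0x00..0x01] <- [09 a8]
query mem[0x17]=0xa7, mem[0x0f]=0xa5, mem[0x00]=0x09

MEM[0x17,0x0f,0x00] = a7 a5 09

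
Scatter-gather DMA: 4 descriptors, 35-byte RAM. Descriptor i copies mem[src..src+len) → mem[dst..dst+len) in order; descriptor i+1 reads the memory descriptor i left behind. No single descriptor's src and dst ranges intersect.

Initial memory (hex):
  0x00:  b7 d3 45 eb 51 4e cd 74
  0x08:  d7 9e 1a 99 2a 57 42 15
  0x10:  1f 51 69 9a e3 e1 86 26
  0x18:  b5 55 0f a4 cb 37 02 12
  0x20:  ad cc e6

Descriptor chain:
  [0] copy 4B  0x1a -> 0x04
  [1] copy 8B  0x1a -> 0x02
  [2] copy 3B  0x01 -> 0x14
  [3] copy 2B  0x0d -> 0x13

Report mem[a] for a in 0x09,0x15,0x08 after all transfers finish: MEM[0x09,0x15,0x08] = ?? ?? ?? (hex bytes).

MEM[0x09,0x15,0x08] = cc 0f ad

#0 dst[0x04+4] := {0x0f,0xa4,0xcb,0x37}
#1 dst[0x02+8] := {0x0f,0xa4,0xcb,0x37,0x02,0x12,0xad,0xcc}
#2 dst[0x14+3] := {0xd3,0x0f,0xa4}
#3 dst[0x13+2] := {0x57,0x42}
query mem[0x09]=0xcc, mem[0x15]=0x0f, mem[0x08]=0xad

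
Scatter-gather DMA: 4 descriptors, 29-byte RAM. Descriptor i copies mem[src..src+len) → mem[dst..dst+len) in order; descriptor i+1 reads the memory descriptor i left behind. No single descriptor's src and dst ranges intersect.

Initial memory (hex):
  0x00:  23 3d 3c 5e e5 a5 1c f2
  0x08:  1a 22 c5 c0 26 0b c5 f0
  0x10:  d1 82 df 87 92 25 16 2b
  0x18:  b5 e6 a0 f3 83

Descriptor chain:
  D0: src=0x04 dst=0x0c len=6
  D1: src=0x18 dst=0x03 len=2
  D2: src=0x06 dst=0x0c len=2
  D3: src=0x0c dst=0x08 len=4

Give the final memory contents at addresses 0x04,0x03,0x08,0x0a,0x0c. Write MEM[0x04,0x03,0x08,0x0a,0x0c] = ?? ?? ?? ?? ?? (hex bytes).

MEM[0x04,0x03,0x08,0x0a,0x0c] = e6 b5 1c 1c 1c

D0: mem[0x0c..0x11] <- [e5 a5 1c f2 1a 22]
D1: mem[0x03..0x04] <- [b5 e6]
D2: mem[0x0c..0x0d] <- [1c f2]
D3: mem[0x08..0x0b] <- [1c f2 1c f2]
query mem[0x04]=0xe6, mem[0x03]=0xb5, mem[0x08]=0x1c, mem[0x0a]=0x1c, mem[0x0c]=0x1c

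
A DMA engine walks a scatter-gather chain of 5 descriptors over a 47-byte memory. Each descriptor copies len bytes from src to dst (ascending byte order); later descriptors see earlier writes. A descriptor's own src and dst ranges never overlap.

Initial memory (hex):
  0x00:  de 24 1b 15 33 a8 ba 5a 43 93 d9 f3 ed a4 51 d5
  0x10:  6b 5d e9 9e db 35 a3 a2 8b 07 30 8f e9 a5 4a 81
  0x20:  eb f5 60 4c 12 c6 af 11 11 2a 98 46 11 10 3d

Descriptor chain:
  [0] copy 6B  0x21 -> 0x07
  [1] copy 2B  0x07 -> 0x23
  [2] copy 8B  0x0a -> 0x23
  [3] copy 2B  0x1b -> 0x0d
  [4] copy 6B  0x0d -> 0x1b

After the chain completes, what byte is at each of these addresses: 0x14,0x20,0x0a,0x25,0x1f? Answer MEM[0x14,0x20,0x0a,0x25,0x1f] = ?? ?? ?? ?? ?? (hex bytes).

[0] 0x21->0x07 len=6 : f5 60 4c 12 c6 af
[1] 0x07->0x23 len=2 : f5 60
[2] 0x0a->0x23 len=8 : 12 c6 af a4 51 d5 6b 5d
[3] 0x1b->0x0d len=2 : 8f e9
[4] 0x0d->0x1b len=6 : 8f e9 d5 6b 5d e9
query mem[0x14]=0xdb, mem[0x20]=0xe9, mem[0x0a]=0x12, mem[0x25]=0xaf, mem[0x1f]=0x5d

MEM[0x14,0x20,0x0a,0x25,0x1f] = db e9 12 af 5d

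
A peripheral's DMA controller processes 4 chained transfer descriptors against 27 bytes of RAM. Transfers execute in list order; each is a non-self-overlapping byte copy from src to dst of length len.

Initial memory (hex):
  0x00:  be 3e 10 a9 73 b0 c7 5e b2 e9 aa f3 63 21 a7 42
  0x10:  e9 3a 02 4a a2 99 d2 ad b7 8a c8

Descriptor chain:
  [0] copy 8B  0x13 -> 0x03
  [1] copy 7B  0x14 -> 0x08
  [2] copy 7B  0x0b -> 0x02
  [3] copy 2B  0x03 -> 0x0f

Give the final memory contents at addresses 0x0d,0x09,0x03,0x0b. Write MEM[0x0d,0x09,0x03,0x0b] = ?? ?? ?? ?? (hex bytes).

MEM[0x0d,0x09,0x03,0x0b] = 8a 99 b7 ad

#0 dst[0x03+8] := {0x4a,0xa2,0x99,0xd2,0xad,0xb7,0x8a,0xc8}
#1 dst[0x08+7] := {0xa2,0x99,0xd2,0xad,0xb7,0x8a,0xc8}
#2 dst[0x02+7] := {0xad,0xb7,0x8a,0xc8,0x42,0xe9,0x3a}
#3 dst[0x0f+2] := {0xb7,0x8a}
query mem[0x0d]=0x8a, mem[0x09]=0x99, mem[0x03]=0xb7, mem[0x0b]=0xad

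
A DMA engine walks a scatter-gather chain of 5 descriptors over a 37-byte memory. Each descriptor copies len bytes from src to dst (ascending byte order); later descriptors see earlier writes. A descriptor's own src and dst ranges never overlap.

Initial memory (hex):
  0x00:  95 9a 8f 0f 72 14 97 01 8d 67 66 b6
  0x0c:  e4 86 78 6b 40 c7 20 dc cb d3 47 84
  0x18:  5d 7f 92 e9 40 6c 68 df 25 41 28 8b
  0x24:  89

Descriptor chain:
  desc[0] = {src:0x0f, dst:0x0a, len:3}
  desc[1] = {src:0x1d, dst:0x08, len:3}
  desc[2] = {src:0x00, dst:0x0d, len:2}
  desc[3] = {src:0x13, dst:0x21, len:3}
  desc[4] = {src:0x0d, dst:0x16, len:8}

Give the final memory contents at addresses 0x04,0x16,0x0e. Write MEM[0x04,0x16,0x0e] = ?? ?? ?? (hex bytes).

MEM[0x04,0x16,0x0e] = 72 95 9a

  after D0: wrote 3B at 0x0a = 6b40c7
  after D1: wrote 3B at 0x08 = 6c68df
  after D2: wrote 2B at 0x0d = 959a
  after D3: wrote 3B at 0x21 = dccbd3
  after D4: wrote 8B at 0x16 = 959a6b40c720dccb
query mem[0x04]=0x72, mem[0x16]=0x95, mem[0x0e]=0x9a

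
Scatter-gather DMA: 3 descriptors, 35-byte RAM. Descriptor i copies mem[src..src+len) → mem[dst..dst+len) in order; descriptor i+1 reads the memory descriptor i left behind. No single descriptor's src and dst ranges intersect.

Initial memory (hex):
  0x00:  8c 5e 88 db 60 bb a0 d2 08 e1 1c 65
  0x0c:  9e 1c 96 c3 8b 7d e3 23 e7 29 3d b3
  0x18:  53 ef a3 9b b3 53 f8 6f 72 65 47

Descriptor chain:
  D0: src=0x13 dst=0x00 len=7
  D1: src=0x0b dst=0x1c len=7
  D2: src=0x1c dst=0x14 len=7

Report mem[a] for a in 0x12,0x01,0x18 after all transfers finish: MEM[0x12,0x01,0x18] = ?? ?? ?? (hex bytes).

MEM[0x12,0x01,0x18] = e3 e7 c3

[0] 0x13->0x00 len=7 : 23 e7 29 3d b3 53 ef
[1] 0x0b->0x1c len=7 : 65 9e 1c 96 c3 8b 7d
[2] 0x1c->0x14 len=7 : 65 9e 1c 96 c3 8b 7d
query mem[0x12]=0xe3, mem[0x01]=0xe7, mem[0x18]=0xc3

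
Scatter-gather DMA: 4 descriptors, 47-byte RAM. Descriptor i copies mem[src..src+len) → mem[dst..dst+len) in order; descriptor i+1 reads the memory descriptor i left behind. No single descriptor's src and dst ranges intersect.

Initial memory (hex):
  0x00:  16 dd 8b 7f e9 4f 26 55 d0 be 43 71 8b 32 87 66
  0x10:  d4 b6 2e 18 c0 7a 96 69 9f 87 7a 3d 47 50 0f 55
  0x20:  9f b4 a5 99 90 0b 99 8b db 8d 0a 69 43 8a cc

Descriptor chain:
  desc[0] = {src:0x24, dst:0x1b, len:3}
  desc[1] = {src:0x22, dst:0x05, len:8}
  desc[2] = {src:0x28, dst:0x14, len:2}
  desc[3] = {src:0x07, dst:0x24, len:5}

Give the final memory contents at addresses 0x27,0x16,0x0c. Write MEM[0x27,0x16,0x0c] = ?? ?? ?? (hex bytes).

  after D0: wrote 3B at 0x1b = 900b99
  after D1: wrote 8B at 0x05 = a599900b998bdb8d
  after D2: wrote 2B at 0x14 = db8d
  after D3: wrote 5B at 0x24 = 900b998bdb
query mem[0x27]=0x8b, mem[0x16]=0x96, mem[0x0c]=0x8d

MEM[0x27,0x16,0x0c] = 8b 96 8d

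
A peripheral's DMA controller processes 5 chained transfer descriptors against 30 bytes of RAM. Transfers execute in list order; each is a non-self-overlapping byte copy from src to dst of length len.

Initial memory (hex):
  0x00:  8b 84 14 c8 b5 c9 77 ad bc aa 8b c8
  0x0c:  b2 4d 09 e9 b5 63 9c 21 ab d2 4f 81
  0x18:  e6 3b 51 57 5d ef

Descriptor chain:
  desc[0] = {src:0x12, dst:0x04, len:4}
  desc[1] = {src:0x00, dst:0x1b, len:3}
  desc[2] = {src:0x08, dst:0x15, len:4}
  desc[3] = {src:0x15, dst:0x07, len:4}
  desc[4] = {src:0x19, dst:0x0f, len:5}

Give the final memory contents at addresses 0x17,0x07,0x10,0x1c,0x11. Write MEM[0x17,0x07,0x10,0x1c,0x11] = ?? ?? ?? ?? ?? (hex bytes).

  after D0: wrote 4B at 0x04 = 9c21abd2
  after D1: wrote 3B at 0x1b = 8b8414
  after D2: wrote 4B at 0x15 = bcaa8bc8
  after D3: wrote 4B at 0x07 = bcaa8bc8
  after D4: wrote 5B at 0x0f = 3b518b8414
query mem[0x17]=0x8b, mem[0x07]=0xbc, mem[0x10]=0x51, mem[0x1c]=0x84, mem[0x11]=0x8b

MEM[0x17,0x07,0x10,0x1c,0x11] = 8b bc 51 84 8b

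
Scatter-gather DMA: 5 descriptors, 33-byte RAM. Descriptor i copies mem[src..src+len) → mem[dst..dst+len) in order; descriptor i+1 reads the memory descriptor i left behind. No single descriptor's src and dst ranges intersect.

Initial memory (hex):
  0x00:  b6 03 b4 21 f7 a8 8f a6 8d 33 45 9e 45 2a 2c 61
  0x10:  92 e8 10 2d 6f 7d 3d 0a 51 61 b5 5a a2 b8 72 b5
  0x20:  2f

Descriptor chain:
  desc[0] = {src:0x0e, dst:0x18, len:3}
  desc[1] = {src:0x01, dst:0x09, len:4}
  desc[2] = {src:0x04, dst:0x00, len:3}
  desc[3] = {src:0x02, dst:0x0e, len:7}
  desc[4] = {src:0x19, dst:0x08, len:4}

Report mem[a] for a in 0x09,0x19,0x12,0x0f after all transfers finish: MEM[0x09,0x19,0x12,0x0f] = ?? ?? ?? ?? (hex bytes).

#0 dst[0x18+3] := {0x2c,0x61,0x92}
#1 dst[0x09+4] := {0x03,0xb4,0x21,0xf7}
#2 dst[0x00+3] := {0xf7,0xa8,0x8f}
#3 dst[0x0e+7] := {0x8f,0x21,0xf7,0xa8,0x8f,0xa6,0x8d}
#4 dst[0x08+4] := {0x61,0x92,0x5a,0xa2}
query mem[0x09]=0x92, mem[0x19]=0x61, mem[0x12]=0x8f, mem[0x0f]=0x21

MEM[0x09,0x19,0x12,0x0f] = 92 61 8f 21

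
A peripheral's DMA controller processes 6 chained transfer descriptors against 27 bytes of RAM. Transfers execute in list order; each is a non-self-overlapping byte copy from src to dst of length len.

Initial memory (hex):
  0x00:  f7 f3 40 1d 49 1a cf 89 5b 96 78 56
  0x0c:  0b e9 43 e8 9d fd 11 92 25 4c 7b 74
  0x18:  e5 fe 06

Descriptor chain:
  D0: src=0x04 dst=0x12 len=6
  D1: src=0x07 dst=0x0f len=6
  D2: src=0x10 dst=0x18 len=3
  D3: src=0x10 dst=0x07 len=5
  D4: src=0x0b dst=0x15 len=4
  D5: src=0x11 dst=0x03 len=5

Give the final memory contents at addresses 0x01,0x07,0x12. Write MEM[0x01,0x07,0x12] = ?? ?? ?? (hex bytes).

D0: mem[0x12..0x17] <- [49 1a cf 89 5b 96]
D1: mem[0x0f..0x14] <- [89 5b 96 78 56 0b]
D2: mem[0x18..0x1a] <- [5b 96 78]
D3: mem[0x07..0x0b] <- [5b 96 78 56 0b]
D4: mem[0x15..0x18] <- [0b 0b e9 43]
D5: mem[0x03..0x07] <- [96 78 56 0b 0b]
query mem[0x01]=0xf3, mem[0x07]=0x0b, mem[0x12]=0x78

MEM[0x01,0x07,0x12] = f3 0b 78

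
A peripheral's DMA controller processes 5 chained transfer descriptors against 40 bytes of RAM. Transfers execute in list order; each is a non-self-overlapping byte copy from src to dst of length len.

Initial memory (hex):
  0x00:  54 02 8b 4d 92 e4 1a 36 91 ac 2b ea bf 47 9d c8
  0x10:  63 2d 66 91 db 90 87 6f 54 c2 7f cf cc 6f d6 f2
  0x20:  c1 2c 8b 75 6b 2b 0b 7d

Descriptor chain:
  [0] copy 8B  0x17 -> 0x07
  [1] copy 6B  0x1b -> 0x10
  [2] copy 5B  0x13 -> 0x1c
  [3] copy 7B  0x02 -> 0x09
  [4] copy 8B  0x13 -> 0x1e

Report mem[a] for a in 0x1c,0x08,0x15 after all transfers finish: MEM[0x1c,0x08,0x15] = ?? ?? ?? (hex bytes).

MEM[0x1c,0x08,0x15] = d6 54 c1

[0] 0x17->0x07 len=8 : 6f 54 c2 7f cf cc 6f d6
[1] 0x1b->0x10 len=6 : cf cc 6f d6 f2 c1
[2] 0x13->0x1c len=5 : d6 f2 c1 87 6f
[3] 0x02->0x09 len=7 : 8b 4d 92 e4 1a 6f 54
[4] 0x13->0x1e len=8 : d6 f2 c1 87 6f 54 c2 7f
query mem[0x1c]=0xd6, mem[0x08]=0x54, mem[0x15]=0xc1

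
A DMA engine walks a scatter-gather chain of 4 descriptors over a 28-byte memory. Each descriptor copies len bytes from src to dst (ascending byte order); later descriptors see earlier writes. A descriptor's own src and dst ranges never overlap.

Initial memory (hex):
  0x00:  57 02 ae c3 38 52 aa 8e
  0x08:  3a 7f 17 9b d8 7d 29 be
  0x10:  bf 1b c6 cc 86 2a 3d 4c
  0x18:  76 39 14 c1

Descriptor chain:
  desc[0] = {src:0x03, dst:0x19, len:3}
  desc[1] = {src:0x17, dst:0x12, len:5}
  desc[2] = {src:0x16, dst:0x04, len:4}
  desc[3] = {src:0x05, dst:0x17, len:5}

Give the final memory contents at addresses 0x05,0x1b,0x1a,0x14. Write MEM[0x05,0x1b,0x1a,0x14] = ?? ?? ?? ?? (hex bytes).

MEM[0x05,0x1b,0x1a,0x14] = 4c 7f 3a c3

#0 dst[0x19+3] := {0xc3,0x38,0x52}
#1 dst[0x12+5] := {0x4c,0x76,0xc3,0x38,0x52}
#2 dst[0x04+4] := {0x52,0x4c,0x76,0xc3}
#3 dst[0x17+5] := {0x4c,0x76,0xc3,0x3a,0x7f}
query mem[0x05]=0x4c, mem[0x1b]=0x7f, mem[0x1a]=0x3a, mem[0x14]=0xc3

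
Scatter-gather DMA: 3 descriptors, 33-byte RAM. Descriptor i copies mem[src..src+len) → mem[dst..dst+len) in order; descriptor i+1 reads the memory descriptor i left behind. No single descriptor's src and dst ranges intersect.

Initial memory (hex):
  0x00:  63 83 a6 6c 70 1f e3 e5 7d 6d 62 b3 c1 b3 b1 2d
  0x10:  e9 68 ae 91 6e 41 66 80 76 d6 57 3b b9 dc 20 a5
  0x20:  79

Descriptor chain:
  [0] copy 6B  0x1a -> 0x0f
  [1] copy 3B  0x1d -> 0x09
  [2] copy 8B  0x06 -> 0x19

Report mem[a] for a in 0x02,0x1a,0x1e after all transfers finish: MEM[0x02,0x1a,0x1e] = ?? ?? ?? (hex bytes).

MEM[0x02,0x1a,0x1e] = a6 e5 a5

[0] 0x1a->0x0f len=6 : 57 3b b9 dc 20 a5
[1] 0x1d->0x09 len=3 : dc 20 a5
[2] 0x06->0x19 len=8 : e3 e5 7d dc 20 a5 c1 b3
query mem[0x02]=0xa6, mem[0x1a]=0xe5, mem[0x1e]=0xa5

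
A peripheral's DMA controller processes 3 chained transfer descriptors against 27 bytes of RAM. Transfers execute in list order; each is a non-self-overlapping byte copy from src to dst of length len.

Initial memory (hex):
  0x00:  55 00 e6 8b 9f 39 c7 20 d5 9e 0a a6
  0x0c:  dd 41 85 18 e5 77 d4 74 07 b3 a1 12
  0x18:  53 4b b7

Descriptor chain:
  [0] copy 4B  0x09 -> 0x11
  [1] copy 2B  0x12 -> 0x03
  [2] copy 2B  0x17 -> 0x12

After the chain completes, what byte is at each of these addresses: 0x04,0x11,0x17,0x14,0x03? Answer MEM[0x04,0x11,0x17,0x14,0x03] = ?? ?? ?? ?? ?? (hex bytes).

MEM[0x04,0x11,0x17,0x14,0x03] = a6 9e 12 dd 0a

[0] 0x09->0x11 len=4 : 9e 0a a6 dd
[1] 0x12->0x03 len=2 : 0a a6
[2] 0x17->0x12 len=2 : 12 53
query mem[0x04]=0xa6, mem[0x11]=0x9e, mem[0x17]=0x12, mem[0x14]=0xdd, mem[0x03]=0x0a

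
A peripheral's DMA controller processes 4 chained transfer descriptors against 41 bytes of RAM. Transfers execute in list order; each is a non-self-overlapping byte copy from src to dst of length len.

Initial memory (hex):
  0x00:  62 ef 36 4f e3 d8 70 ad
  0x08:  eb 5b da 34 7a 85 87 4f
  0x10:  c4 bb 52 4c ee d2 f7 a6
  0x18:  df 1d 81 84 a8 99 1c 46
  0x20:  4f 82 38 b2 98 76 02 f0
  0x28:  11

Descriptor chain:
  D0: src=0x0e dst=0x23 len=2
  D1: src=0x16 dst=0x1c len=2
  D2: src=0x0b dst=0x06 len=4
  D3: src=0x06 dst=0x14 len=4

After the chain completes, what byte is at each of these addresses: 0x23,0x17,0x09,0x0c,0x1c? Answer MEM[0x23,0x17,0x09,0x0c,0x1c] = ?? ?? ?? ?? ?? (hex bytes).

MEM[0x23,0x17,0x09,0x0c,0x1c] = 87 87 87 7a f7

D0: mem[0x23..0x24] <- [87 4f]
D1: mem[0x1c..0x1d] <- [f7 a6]
D2: mem[0x06..0x09] <- [34 7a 85 87]
D3: mem[0x14..0x17] <- [34 7a 85 87]
query mem[0x23]=0x87, mem[0x17]=0x87, mem[0x09]=0x87, mem[0x0c]=0x7a, mem[0x1c]=0xf7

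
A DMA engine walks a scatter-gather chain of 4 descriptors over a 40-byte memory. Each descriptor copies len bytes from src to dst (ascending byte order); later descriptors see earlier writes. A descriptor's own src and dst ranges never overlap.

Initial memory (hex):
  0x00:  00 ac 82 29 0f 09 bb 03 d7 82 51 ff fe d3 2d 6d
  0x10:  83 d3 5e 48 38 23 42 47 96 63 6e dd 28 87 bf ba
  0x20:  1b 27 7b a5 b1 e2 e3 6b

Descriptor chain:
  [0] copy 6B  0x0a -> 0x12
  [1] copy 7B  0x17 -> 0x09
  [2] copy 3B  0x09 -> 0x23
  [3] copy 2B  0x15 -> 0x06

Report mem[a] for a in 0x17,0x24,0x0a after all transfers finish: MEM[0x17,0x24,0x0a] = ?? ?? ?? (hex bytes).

D0: mem[0x12..0x17] <- [51 ff fe d3 2d 6d]
D1: mem[0x09..0x0f] <- [6d 96 63 6e dd 28 87]
D2: mem[0x23..0x25] <- [6d 96 63]
D3: mem[0x06..0x07] <- [d3 2d]
query mem[0x17]=0x6d, mem[0x24]=0x96, mem[0x0a]=0x96

MEM[0x17,0x24,0x0a] = 6d 96 96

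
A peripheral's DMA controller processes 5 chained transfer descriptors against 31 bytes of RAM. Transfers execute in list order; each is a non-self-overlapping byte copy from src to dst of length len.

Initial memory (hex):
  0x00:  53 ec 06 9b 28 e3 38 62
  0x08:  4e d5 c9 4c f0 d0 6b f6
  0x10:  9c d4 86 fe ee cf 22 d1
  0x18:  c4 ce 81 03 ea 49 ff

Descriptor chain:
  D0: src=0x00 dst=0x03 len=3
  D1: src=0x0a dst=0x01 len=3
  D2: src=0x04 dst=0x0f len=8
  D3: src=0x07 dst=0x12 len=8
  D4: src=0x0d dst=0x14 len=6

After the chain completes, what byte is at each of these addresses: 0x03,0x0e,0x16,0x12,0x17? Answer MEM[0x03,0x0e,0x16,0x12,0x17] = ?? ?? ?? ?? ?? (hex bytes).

MEM[0x03,0x0e,0x16,0x12,0x17] = f0 6b ec 62 06

D0: mem[0x03..0x05] <- [53 ec 06]
D1: mem[0x01..0x03] <- [c9 4c f0]
D2: mem[0x0f..0x16] <- [ec 06 38 62 4e d5 c9 4c]
D3: mem[0x12..0x19] <- [62 4e d5 c9 4c f0 d0 6b]
D4: mem[0x14..0x19] <- [d0 6b ec 06 38 62]
query mem[0x03]=0xf0, mem[0x0e]=0x6b, mem[0x16]=0xec, mem[0x12]=0x62, mem[0x17]=0x06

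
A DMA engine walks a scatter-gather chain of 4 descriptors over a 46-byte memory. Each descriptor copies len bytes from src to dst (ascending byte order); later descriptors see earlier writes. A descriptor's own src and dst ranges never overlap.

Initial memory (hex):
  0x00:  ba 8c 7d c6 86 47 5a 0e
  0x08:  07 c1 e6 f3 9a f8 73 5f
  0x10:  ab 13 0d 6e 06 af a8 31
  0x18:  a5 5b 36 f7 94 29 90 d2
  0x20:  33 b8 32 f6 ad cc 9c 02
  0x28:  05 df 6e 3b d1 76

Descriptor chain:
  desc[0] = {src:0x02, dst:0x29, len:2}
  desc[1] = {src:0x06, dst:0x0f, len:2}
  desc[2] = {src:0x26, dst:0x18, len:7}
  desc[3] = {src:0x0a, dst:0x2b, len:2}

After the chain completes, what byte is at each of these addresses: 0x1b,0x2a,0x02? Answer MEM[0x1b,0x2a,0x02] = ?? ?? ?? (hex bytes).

MEM[0x1b,0x2a,0x02] = 7d c6 7d

D0: mem[0x29..0x2a] <- [7d c6]
D1: mem[0x0f..0x10] <- [5a 0e]
D2: mem[0x18..0x1e] <- [9c 02 05 7d c6 3b d1]
D3: mem[0x2b..0x2c] <- [e6 f3]
query mem[0x1b]=0x7d, mem[0x2a]=0xc6, mem[0x02]=0x7d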